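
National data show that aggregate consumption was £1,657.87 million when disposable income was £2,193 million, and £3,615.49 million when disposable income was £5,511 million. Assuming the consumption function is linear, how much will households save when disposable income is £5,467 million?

MPC = (3615.49 − 1657.87)/(5511 − 2193) = 1957.62/3318 = 0.59
a = 1657.87 − 0.59(2193) = 1657.87 − 1293.87 = 364
C = 364 + 0.59(5467) = 3589.53
S = 5467 − 3589.53 = 1877.47

S = 1877.47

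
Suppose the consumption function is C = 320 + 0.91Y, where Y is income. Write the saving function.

S = -320 + 0.09Y

S = Y − C = Y − (320 + 0.91Y) = -320 + (1 − 0.91)Y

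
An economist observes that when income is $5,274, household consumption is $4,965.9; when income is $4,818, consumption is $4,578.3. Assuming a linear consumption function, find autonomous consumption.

MPC = ΔC/ΔY = (4965.9 − 4578.3)/(5274 − 4818) = 387.6/456 = 0.85
a = C − MPC·Y = 4578.3 − 0.85(4818) = 4578.3 − 4095.3 = 483

a = 483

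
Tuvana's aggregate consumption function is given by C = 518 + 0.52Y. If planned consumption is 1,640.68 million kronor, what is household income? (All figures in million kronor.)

Y = 2159

518 + 0.52Y = 1640.68
0.52Y = 1122.68, so Y = 1122.68/0.52 = 2159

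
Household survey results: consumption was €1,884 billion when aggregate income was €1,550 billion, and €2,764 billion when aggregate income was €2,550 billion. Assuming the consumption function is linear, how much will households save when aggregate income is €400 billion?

MPC = (2764 − 1884)/(2550 − 1550) = 880/1000 = 0.88
a = 1884 − 0.88(1550) = 1884 − 1364 = 520
C = 520 + 0.88(400) = 872
S = 400 − 872 = -472

S = -472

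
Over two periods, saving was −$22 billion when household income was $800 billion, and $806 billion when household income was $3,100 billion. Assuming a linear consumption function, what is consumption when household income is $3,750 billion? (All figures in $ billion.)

C = 2710

MPS = ΔS/ΔY = (806 − (-22))/(3100 − 800) = 828/2300 = 0.36
MPC = 1 − MPS = 0.64
Autonomous saving = -22 − 0.36(800) = -310, so a = 310
C = 310 + 0.64(3750) = 310 + 2400 = 2710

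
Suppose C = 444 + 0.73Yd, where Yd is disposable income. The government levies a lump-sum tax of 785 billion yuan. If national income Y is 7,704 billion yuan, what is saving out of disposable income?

Yd = Y − T = 7704 − 785 = 6919
C = 444 + 0.73(6919) = 444 + 5050.87 = 5494.87
S = Yd − C = 6919 − 5494.87 = 1424.13

S = 1424.13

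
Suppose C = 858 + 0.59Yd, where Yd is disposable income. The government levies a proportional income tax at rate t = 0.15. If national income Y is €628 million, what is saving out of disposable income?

Yd = (1 − 0.15)(628) = 0.85(628) = 533.8
C = 858 + 0.59(533.8) = 858 + 314.942 = 1172.942
S = Yd − C = 533.8 − 1172.942 = -639.142

S = -639.142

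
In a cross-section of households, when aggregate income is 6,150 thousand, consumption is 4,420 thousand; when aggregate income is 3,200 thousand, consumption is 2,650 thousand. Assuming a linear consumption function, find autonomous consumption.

MPC = ΔC/ΔY = (4420 − 2650)/(6150 − 3200) = 1770/2950 = 0.6
a = C − MPC·Y = 2650 − 0.6(3200) = 2650 − 1920 = 730

a = 730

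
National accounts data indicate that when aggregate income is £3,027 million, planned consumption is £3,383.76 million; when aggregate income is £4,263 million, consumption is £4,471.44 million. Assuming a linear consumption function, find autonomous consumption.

MPC = ΔC/ΔY = (4471.44 − 3383.76)/(4263 − 3027) = 1087.68/1236 = 0.88
a = C − MPC·Y = 3383.76 − 0.88(3027) = 3383.76 − 2663.76 = 720

a = 720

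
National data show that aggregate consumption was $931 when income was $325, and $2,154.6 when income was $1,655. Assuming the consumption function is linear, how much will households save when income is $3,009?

MPC = (2154.6 − 931)/(1655 − 325) = 1223.6/1330 = 0.92
a = 931 − 0.92(325) = 931 − 299 = 632
C = 632 + 0.92(3009) = 3400.28
S = 3009 − 3400.28 = -391.28

S = -391.28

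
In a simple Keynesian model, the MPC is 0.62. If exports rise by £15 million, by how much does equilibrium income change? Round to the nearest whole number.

The multiplier is 1/(1 − MPC) = 1/0.38.
ΔY = 15/0.38 = 39.47 ≈ 39

ΔY ≈ 39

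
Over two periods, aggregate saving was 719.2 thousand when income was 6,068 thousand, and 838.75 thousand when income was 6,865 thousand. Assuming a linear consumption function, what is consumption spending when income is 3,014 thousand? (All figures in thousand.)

C = 2752.9

MPS = ΔS/ΔY = (838.75 − 719.2)/(6865 − 6068) = 119.55/797 = 0.15
MPC = 1 − MPS = 0.85
Autonomous saving = 719.2 − 0.15(6068) = -191, so a = 191
C = 191 + 0.85(3014) = 191 + 2561.9 = 2752.9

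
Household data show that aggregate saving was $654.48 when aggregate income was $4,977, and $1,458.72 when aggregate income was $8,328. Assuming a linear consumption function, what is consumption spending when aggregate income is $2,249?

C = 2249.24

MPS = ΔS/ΔY = (1458.72 − 654.48)/(8328 − 4977) = 804.24/3351 = 0.24
MPC = 1 − MPS = 0.76
Autonomous saving = 654.48 − 0.24(4977) = -540, so a = 540
C = 540 + 0.76(2249) = 540 + 1709.24 = 2249.24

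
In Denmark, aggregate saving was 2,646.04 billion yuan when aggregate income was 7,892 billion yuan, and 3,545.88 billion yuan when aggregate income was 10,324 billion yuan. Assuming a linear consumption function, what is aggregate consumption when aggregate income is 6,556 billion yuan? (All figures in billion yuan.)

C = 4404.28

MPS = ΔS/ΔY = (3545.88 − 2646.04)/(10324 − 7892) = 899.84/2432 = 0.37
MPC = 1 − MPS = 0.63
Autonomous saving = 2646.04 − 0.37(7892) = -274, so a = 274
C = 274 + 0.63(6556) = 274 + 4130.28 = 4404.28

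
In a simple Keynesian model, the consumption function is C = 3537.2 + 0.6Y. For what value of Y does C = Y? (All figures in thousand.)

At break-even, C = Y: 3537.2 + 0.6Y = Y
0.4Y = 3537.2, so Y = 3537.2/0.4 = 8843

Y = 8843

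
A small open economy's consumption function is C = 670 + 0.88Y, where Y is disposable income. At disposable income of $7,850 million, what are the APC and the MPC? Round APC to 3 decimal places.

APC = 0.965; MPC = 0.88

MPC = 0.88 (the slope of the consumption function)
C = 670 + 0.88(7850) = 7578, so APC = 7578/7850 = 0.965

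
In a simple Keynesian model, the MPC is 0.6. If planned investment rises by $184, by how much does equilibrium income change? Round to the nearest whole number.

The multiplier is 1/(1 − MPC) = 1/0.4.
ΔY = 184/0.4 = 460.00 ≈ 460

ΔY ≈ 460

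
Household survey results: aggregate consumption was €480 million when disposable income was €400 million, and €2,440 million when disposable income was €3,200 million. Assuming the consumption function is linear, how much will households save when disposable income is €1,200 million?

MPC = (2440 − 480)/(3200 − 400) = 1960/2800 = 0.7
a = 480 − 0.7(400) = 480 − 280 = 200
C = 200 + 0.7(1200) = 1040
S = 1200 − 1040 = 160

S = 160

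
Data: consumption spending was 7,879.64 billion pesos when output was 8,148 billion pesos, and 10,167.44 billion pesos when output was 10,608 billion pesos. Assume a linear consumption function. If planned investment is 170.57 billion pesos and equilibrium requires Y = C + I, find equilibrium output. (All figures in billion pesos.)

MPC = (10167.44 − 7879.64)/(10608 − 8148) = 2287.8/2460 = 0.93
a = 7879.64 − 0.93(8148) = 302
Equilibrium: Y = 302 + 0.93Y + 170.57
0.07Y = 472.57, so Y = 472.57/0.07 = 6751

Y = 6751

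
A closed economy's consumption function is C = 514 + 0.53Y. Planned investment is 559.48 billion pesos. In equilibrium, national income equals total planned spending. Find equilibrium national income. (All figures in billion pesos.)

Y = C + I = 514 + 0.53Y + 559.48
Y − 0.53Y = 1073.48
0.47Y = 1073.48, so Y = 1073.48/0.47 = 2284

Y = 2284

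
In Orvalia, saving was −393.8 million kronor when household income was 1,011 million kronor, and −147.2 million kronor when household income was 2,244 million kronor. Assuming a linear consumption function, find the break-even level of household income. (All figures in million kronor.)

MPS = ΔS/ΔY = (-147.2 − (-393.8))/(2244 − 1011) = 246.6/1233 = 0.2
MPC = 1 − MPS = 0.8
From S(1011) = -393.8: −a + 0.2(1011) = -393.8, so a = 202.2 − (-393.8) = 596
Break-even (S = 0): Y = a/MPS = 596/0.2 = 2980

Y = 2980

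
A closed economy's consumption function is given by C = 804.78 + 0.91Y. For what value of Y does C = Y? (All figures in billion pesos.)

At break-even, C = Y: 804.78 + 0.91Y = Y
0.09Y = 804.78, so Y = 804.78/0.09 = 8942

Y = 8942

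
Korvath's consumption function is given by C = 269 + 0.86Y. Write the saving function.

S = -269 + 0.14Y

S = Y − C = Y − (269 + 0.86Y) = -269 + (1 − 0.86)Y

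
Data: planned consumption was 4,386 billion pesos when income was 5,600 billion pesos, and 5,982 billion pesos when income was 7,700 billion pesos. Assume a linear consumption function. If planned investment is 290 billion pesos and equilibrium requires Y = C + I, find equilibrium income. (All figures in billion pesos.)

Y = 1750

MPC = (5982 − 4386)/(7700 − 5600) = 1596/2100 = 0.76
a = 4386 − 0.76(5600) = 130
Equilibrium: Y = 130 + 0.76Y + 290
0.24Y = 420, so Y = 420/0.24 = 1750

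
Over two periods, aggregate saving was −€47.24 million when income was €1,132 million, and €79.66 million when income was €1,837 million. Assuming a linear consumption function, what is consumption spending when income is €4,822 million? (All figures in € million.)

C = 4205.04

MPS = ΔS/ΔY = (79.66 − (-47.24))/(1837 − 1132) = 126.9/705 = 0.18
MPC = 1 − MPS = 0.82
Autonomous saving = -47.24 − 0.18(1132) = -251, so a = 251
C = 251 + 0.82(4822) = 251 + 3954.04 = 4205.04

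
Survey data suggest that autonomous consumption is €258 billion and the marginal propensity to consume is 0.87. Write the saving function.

S = Y − C = Y − (258 + 0.87Y) = -258 + (1 − 0.87)Y

S = -258 + 0.13Y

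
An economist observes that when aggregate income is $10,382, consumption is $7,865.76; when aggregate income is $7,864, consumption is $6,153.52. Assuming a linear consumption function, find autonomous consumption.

MPC = ΔC/ΔY = (7865.76 − 6153.52)/(10382 − 7864) = 1712.24/2518 = 0.68
a = C − MPC·Y = 6153.52 − 0.68(7864) = 6153.52 − 5347.52 = 806

a = 806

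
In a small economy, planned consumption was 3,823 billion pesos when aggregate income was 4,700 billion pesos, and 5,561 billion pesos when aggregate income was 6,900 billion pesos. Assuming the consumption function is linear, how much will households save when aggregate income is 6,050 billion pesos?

S = 1160.5

MPC = (5561 − 3823)/(6900 − 4700) = 1738/2200 = 0.79
a = 3823 − 0.79(4700) = 3823 − 3713 = 110
C = 110 + 0.79(6050) = 4889.5
S = 6050 − 4889.5 = 1160.5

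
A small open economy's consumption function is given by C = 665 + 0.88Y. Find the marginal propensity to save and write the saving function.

MPS = 0.12; S = -665 + 0.12Y

MPS = 1 − MPC = 1 − 0.88 = 0.12
S = Y − C = -665 + 0.12Y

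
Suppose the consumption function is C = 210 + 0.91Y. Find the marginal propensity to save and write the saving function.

MPS = 0.09; S = -210 + 0.09Y

MPS = 1 − MPC = 1 − 0.91 = 0.09
S = Y − C = -210 + 0.09Y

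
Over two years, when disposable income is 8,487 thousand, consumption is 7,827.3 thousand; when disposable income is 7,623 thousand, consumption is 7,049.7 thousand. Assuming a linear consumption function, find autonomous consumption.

MPC = ΔC/ΔY = (7827.3 − 7049.7)/(8487 − 7623) = 777.6/864 = 0.9
a = C − MPC·Y = 7049.7 − 0.9(7623) = 7049.7 − 6860.7 = 189

a = 189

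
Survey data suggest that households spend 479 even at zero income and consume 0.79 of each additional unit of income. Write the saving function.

S = Y − C = Y − (479 + 0.79Y) = -479 + (1 − 0.79)Y

S = -479 + 0.21Y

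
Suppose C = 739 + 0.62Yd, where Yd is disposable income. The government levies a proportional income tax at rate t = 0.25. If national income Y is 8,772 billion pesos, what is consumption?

Yd = (1 − 0.25)(8772) = 0.75(8772) = 6579
C = 739 + 0.62(6579) = 739 + 4078.98 = 4817.98

C = 4817.98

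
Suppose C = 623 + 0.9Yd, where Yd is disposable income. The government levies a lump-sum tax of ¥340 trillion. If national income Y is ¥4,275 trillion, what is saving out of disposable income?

S = -229.5

Yd = Y − T = 4275 − 340 = 3935
C = 623 + 0.9(3935) = 623 + 3541.5 = 4164.5
S = Yd − C = 3935 − 4164.5 = -229.5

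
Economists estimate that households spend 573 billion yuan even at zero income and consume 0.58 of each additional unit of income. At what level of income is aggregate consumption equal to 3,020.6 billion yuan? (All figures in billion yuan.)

573 + 0.58Y = 3020.6
0.58Y = 2447.6, so Y = 2447.6/0.58 = 4220

Y = 4220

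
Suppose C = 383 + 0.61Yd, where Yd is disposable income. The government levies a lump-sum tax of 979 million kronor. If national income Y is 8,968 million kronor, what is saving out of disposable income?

Yd = Y − T = 8968 − 979 = 7989
C = 383 + 0.61(7989) = 383 + 4873.29 = 5256.29
S = Yd − C = 7989 − 5256.29 = 2732.71

S = 2732.71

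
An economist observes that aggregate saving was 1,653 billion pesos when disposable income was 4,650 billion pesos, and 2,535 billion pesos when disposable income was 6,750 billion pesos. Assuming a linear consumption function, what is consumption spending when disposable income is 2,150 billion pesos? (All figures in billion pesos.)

MPS = ΔS/ΔY = (2535 − 1653)/(6750 − 4650) = 882/2100 = 0.42
MPC = 1 − MPS = 0.58
Autonomous saving = 1653 − 0.42(4650) = -300, so a = 300
C = 300 + 0.58(2150) = 300 + 1247 = 1547

C = 1547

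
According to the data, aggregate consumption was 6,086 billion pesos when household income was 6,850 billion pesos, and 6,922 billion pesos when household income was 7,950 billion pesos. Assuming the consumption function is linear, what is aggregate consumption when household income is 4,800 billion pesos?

C = 4528

MPC = (6922 − 6086)/(7950 − 6850) = 836/1100 = 0.76
a = 6086 − 0.76(6850) = 6086 − 5206 = 880
C = 880 + 0.76(4800) = 880 + 3648 = 4528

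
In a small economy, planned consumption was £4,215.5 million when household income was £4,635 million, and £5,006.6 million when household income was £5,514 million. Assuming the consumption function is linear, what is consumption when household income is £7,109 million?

MPC = (5006.6 − 4215.5)/(5514 − 4635) = 791.1/879 = 0.9
a = 4215.5 − 0.9(4635) = 4215.5 − 4171.5 = 44
C = 44 + 0.9(7109) = 44 + 6398.1 = 6442.1

C = 6442.1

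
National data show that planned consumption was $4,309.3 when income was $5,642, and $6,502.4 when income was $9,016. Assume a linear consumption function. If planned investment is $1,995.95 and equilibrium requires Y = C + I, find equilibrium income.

Y = 7537

MPC = (6502.4 − 4309.3)/(9016 − 5642) = 2193.1/3374 = 0.65
a = 4309.3 − 0.65(5642) = 642
Equilibrium: Y = 642 + 0.65Y + 1995.95
0.35Y = 2637.95, so Y = 2637.95/0.35 = 7537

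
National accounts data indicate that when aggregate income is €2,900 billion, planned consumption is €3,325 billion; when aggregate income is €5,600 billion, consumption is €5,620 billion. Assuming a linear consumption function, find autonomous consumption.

MPC = ΔC/ΔY = (5620 − 3325)/(5600 − 2900) = 2295/2700 = 0.85
a = C − MPC·Y = 3325 − 0.85(2900) = 3325 − 2465 = 860

a = 860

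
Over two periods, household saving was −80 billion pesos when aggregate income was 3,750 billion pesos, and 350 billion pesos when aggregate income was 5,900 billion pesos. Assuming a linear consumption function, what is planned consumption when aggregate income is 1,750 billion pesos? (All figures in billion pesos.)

MPS = ΔS/ΔY = (350 − (-80))/(5900 − 3750) = 430/2150 = 0.2
MPC = 1 − MPS = 0.8
Autonomous saving = -80 − 0.2(3750) = -830, so a = 830
C = 830 + 0.8(1750) = 830 + 1400 = 2230

C = 2230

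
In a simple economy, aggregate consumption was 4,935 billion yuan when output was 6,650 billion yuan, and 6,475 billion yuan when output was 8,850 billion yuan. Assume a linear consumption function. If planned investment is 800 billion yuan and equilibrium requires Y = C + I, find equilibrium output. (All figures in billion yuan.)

MPC = (6475 − 4935)/(8850 − 6650) = 1540/2200 = 0.7
a = 4935 − 0.7(6650) = 280
Equilibrium: Y = 280 + 0.7Y + 800
0.3Y = 1080, so Y = 1080/0.3 = 3600

Y = 3600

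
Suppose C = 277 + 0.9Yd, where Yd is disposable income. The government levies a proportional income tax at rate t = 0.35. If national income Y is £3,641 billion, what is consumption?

Yd = (1 − 0.35)(3641) = 0.65(3641) = 2366.65
C = 277 + 0.9(2366.65) = 277 + 2129.985 = 2406.985

C = 2406.985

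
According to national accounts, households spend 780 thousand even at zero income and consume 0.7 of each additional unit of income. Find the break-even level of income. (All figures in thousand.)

At break-even, C = Y: 780 + 0.7Y = Y
0.3Y = 780, so Y = 780/0.3 = 2600

Y = 2600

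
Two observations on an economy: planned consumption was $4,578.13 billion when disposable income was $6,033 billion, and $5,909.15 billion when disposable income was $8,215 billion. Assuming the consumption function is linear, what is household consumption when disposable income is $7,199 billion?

MPC = (5909.15 − 4578.13)/(8215 − 6033) = 1331.02/2182 = 0.61
a = 4578.13 − 0.61(6033) = 4578.13 − 3680.13 = 898
C = 898 + 0.61(7199) = 898 + 4391.39 = 5289.39

C = 5289.39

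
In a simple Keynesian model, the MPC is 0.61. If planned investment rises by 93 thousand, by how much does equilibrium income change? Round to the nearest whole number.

ΔY ≈ 238

The multiplier is 1/(1 − MPC) = 1/0.39.
ΔY = 93/0.39 = 238.46 ≈ 238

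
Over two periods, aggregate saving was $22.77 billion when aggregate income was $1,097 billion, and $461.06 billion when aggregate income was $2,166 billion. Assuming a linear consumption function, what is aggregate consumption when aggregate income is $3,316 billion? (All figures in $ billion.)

C = 2383.44

MPS = ΔS/ΔY = (461.06 − 22.77)/(2166 − 1097) = 438.29/1069 = 0.41
MPC = 1 − MPS = 0.59
Autonomous saving = 22.77 − 0.41(1097) = -427, so a = 427
C = 427 + 0.59(3316) = 427 + 1956.44 = 2383.44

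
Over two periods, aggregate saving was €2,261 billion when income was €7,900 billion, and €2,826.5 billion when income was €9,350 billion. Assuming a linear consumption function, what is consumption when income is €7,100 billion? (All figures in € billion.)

MPS = ΔS/ΔY = (2826.5 − 2261)/(9350 − 7900) = 565.5/1450 = 0.39
MPC = 1 − MPS = 0.61
Autonomous saving = 2261 − 0.39(7900) = -820, so a = 820
C = 820 + 0.61(7100) = 820 + 4331 = 5151

C = 5151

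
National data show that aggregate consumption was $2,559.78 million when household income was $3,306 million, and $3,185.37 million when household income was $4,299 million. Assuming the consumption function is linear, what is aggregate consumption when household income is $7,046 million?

C = 4915.98

MPC = (3185.37 − 2559.78)/(4299 − 3306) = 625.59/993 = 0.63
a = 2559.78 − 0.63(3306) = 2559.78 − 2082.78 = 477
C = 477 + 0.63(7046) = 477 + 4438.98 = 4915.98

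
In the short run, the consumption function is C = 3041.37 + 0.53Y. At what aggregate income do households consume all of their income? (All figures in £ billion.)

Y = 6471

At break-even, C = Y: 3041.37 + 0.53Y = Y
0.47Y = 3041.37, so Y = 3041.37/0.47 = 6471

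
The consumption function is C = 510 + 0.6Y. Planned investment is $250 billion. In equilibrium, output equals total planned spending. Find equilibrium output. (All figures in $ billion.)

Y = 1900

Y = C + I = 510 + 0.6Y + 250
Y − 0.6Y = 760
0.4Y = 760, so Y = 760/0.4 = 1900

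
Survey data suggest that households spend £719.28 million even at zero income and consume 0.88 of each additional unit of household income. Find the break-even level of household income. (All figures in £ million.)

Y = 5994

At break-even, C = Y: 719.28 + 0.88Y = Y
0.12Y = 719.28, so Y = 719.28/0.12 = 5994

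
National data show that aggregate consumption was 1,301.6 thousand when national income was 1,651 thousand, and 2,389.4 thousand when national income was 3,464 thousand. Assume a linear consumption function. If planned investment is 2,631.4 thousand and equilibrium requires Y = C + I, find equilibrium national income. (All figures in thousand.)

MPC = (2389.4 − 1301.6)/(3464 − 1651) = 1087.8/1813 = 0.6
a = 1301.6 − 0.6(1651) = 311
Equilibrium: Y = 311 + 0.6Y + 2631.4
0.4Y = 2942.4, so Y = 2942.4/0.4 = 7356

Y = 7356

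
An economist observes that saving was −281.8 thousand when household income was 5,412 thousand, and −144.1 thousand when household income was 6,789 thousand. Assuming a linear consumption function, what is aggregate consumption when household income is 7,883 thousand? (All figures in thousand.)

C = 7917.7

MPS = ΔS/ΔY = (-144.1 − (-281.8))/(6789 − 5412) = 137.7/1377 = 0.1
MPC = 1 − MPS = 0.9
Autonomous saving = -281.8 − 0.1(5412) = -823, so a = 823
C = 823 + 0.9(7883) = 823 + 7094.7 = 7917.7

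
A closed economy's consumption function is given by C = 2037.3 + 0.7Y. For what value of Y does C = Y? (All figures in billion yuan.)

At break-even, C = Y: 2037.3 + 0.7Y = Y
0.3Y = 2037.3, so Y = 2037.3/0.3 = 6791

Y = 6791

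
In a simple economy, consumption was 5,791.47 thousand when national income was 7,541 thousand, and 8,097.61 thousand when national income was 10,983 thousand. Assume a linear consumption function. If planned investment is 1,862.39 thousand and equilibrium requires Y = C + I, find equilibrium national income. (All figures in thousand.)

MPC = (8097.61 − 5791.47)/(10983 − 7541) = 2306.14/3442 = 0.67
a = 5791.47 − 0.67(7541) = 739
Equilibrium: Y = 739 + 0.67Y + 1862.39
0.33Y = 2601.39, so Y = 2601.39/0.33 = 7883

Y = 7883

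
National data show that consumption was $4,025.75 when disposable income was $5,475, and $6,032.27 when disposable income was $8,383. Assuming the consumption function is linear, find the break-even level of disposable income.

MPC = (6032.27 − 4025.75)/(8383 − 5475) = 2006.52/2908 = 0.69
a = 4025.75 − 0.69(5475) = 4025.75 − 3777.75 = 248
Break-even: Y = a/(1−MPC) = 248/0.31 = 800

Y = 800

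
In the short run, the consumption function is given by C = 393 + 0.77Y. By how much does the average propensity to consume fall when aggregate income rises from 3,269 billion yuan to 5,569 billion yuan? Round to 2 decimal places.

ΔAPC = 0.05

At Y = 3269: C = 393 + 0.77(3269) = 2910.13, APC = 2910.13/3269 = 0.890
At Y = 5569: C = 4681.13, APC = 4681.13/5569 = 0.841
Fall in APC = 0.890 − 0.841 = 0.049 ≈ 0.05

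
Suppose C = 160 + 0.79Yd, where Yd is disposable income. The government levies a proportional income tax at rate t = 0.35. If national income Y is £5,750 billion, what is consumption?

Yd = (1 − 0.35)(5750) = 0.65(5750) = 3737.5
C = 160 + 0.79(3737.5) = 160 + 2952.625 = 3112.625

C = 3112.625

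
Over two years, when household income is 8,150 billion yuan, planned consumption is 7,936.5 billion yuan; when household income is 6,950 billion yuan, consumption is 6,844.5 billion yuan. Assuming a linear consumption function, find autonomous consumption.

a = 520

MPC = ΔC/ΔY = (7936.5 − 6844.5)/(8150 − 6950) = 1092/1200 = 0.91
a = C − MPC·Y = 6844.5 − 0.91(6950) = 6844.5 − 6324.5 = 520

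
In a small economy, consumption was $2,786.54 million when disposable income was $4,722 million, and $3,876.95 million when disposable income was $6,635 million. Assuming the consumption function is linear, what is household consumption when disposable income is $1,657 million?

C = 1039.49

MPC = (3876.95 − 2786.54)/(6635 − 4722) = 1090.41/1913 = 0.57
a = 2786.54 − 0.57(4722) = 2786.54 − 2691.54 = 95
C = 95 + 0.57(1657) = 95 + 944.49 = 1039.49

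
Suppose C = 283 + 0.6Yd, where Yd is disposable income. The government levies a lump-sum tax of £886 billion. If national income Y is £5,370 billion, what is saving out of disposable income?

Yd = Y − T = 5370 − 886 = 4484
C = 283 + 0.6(4484) = 283 + 2690.4 = 2973.4
S = Yd − C = 4484 − 2973.4 = 1510.6

S = 1510.6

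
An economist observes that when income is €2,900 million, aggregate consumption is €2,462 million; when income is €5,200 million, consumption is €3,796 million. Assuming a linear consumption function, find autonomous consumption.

MPC = ΔC/ΔY = (3796 − 2462)/(5200 − 2900) = 1334/2300 = 0.58
a = C − MPC·Y = 2462 − 0.58(2900) = 2462 − 1682 = 780

a = 780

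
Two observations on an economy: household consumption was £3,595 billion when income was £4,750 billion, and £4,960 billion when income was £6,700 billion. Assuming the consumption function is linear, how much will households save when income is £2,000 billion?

MPC = (4960 − 3595)/(6700 − 4750) = 1365/1950 = 0.7
a = 3595 − 0.7(4750) = 3595 − 3325 = 270
C = 270 + 0.7(2000) = 1670
S = 2000 − 1670 = 330

S = 330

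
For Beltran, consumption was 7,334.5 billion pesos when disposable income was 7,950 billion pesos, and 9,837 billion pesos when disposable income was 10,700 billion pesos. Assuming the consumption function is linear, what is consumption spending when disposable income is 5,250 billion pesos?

MPC = (9837 − 7334.5)/(10700 − 7950) = 2502.5/2750 = 0.91
a = 7334.5 − 0.91(7950) = 7334.5 − 7234.5 = 100
C = 100 + 0.91(5250) = 100 + 4777.5 = 4877.5

C = 4877.5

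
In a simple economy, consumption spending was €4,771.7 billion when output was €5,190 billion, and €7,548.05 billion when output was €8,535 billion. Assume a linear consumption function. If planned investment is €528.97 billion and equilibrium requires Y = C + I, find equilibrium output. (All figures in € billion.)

Y = 5841

MPC = (7548.05 − 4771.7)/(8535 − 5190) = 2776.35/3345 = 0.83
a = 4771.7 − 0.83(5190) = 464
Equilibrium: Y = 464 + 0.83Y + 528.97
0.17Y = 992.97, so Y = 992.97/0.17 = 5841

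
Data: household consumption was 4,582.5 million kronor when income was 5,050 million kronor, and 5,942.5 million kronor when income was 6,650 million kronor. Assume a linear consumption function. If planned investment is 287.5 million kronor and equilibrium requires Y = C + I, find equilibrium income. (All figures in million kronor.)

MPC = (5942.5 − 4582.5)/(6650 − 5050) = 1360/1600 = 0.85
a = 4582.5 − 0.85(5050) = 290
Equilibrium: Y = 290 + 0.85Y + 287.5
0.15Y = 577.5, so Y = 577.5/0.15 = 3850

Y = 3850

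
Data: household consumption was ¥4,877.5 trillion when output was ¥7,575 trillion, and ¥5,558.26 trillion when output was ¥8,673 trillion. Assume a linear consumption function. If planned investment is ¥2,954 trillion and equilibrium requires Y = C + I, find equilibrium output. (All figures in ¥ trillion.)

Y = 8250

MPC = (5558.26 − 4877.5)/(8673 − 7575) = 680.76/1098 = 0.62
a = 4877.5 − 0.62(7575) = 181
Equilibrium: Y = 181 + 0.62Y + 2954
0.38Y = 3135, so Y = 3135/0.38 = 8250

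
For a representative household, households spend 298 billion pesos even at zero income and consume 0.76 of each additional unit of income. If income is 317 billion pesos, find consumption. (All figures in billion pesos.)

C = 298 + 0.76(317) = 298 + 240.92 = 538.92

C = 538.92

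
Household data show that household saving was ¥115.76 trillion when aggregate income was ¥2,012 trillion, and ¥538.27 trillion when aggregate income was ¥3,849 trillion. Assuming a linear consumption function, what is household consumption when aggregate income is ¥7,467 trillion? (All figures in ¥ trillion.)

C = 6096.59

MPS = ΔS/ΔY = (538.27 − 115.76)/(3849 − 2012) = 422.51/1837 = 0.23
MPC = 1 − MPS = 0.77
Autonomous saving = 115.76 − 0.23(2012) = -347, so a = 347
C = 347 + 0.77(7467) = 347 + 5749.59 = 6096.59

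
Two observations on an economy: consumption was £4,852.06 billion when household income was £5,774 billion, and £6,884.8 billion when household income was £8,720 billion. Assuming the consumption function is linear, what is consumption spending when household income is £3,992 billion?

MPC = (6884.8 − 4852.06)/(8720 − 5774) = 2032.74/2946 = 0.69
a = 4852.06 − 0.69(5774) = 4852.06 − 3984.06 = 868
C = 868 + 0.69(3992) = 868 + 2754.48 = 3622.48

C = 3622.48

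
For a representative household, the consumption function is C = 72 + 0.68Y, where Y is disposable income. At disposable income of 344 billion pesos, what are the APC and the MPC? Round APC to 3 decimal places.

MPC = 0.68 (the slope of the consumption function)
C = 72 + 0.68(344) = 305.92, so APC = 305.92/344 = 0.889

APC = 0.889; MPC = 0.68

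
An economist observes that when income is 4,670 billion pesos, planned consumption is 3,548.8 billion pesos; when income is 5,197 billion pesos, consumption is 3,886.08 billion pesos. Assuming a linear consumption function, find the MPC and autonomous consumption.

MPC = 0.64; a = 560

MPC = ΔC/ΔY = (3886.08 − 3548.8)/(5197 − 4670) = 337.28/527 = 0.64
a = C − MPC·Y = 3548.8 − 0.64(4670) = 3548.8 − 2988.8 = 560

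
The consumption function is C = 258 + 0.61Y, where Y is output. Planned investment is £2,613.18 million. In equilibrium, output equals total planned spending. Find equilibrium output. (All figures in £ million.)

Y = 7362

Y = C + I = 258 + 0.61Y + 2613.18
Y − 0.61Y = 2871.18
0.39Y = 2871.18, so Y = 2871.18/0.39 = 7362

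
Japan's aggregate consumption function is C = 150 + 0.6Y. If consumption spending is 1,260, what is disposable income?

Y = 1850

150 + 0.6Y = 1260
0.6Y = 1110, so Y = 1110/0.6 = 1850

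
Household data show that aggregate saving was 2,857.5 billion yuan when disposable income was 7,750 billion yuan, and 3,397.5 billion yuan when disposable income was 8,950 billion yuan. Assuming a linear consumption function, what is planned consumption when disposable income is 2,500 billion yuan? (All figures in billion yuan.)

MPS = ΔS/ΔY = (3397.5 − 2857.5)/(8950 − 7750) = 540/1200 = 0.45
MPC = 1 − MPS = 0.55
Autonomous saving = 2857.5 − 0.45(7750) = -630, so a = 630
C = 630 + 0.55(2500) = 630 + 1375 = 2005

C = 2005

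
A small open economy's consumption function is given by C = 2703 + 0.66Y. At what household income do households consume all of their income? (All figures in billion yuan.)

Y = 7950

At break-even, C = Y: 2703 + 0.66Y = Y
0.34Y = 2703, so Y = 2703/0.34 = 7950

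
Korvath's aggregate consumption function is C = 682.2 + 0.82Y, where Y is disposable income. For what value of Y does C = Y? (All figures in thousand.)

At break-even, C = Y: 682.2 + 0.82Y = Y
0.18Y = 682.2, so Y = 682.2/0.18 = 3790

Y = 3790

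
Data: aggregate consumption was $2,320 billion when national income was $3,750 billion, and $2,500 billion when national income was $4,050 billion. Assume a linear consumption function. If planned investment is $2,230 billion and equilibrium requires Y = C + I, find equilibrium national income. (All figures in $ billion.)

Y = 5750

MPC = (2500 − 2320)/(4050 − 3750) = 180/300 = 0.6
a = 2320 − 0.6(3750) = 70
Equilibrium: Y = 70 + 0.6Y + 2230
0.4Y = 2300, so Y = 2300/0.4 = 5750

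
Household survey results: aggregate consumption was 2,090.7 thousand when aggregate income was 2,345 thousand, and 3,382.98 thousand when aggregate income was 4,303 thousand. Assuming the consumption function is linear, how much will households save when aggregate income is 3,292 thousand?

S = 576.28

MPC = (3382.98 − 2090.7)/(4303 − 2345) = 1292.28/1958 = 0.66
a = 2090.7 − 0.66(2345) = 2090.7 − 1547.7 = 543
C = 543 + 0.66(3292) = 2715.72
S = 3292 − 2715.72 = 576.28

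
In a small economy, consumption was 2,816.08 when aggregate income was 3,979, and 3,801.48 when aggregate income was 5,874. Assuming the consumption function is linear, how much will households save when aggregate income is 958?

MPC = (3801.48 − 2816.08)/(5874 − 3979) = 985.4/1895 = 0.52
a = 2816.08 − 0.52(3979) = 2816.08 − 2069.08 = 747
C = 747 + 0.52(958) = 1245.16
S = 958 − 1245.16 = -287.16

S = -287.16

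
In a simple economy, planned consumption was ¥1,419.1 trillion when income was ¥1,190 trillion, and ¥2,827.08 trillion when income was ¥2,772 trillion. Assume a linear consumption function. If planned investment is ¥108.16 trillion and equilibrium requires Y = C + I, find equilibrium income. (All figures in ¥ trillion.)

Y = 4256

MPC = (2827.08 − 1419.1)/(2772 − 1190) = 1407.98/1582 = 0.89
a = 1419.1 − 0.89(1190) = 360
Equilibrium: Y = 360 + 0.89Y + 108.16
0.11Y = 468.16, so Y = 468.16/0.11 = 4256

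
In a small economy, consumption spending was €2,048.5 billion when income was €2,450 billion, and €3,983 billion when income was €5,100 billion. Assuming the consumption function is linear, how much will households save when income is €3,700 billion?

MPC = (3983 − 2048.5)/(5100 − 2450) = 1934.5/2650 = 0.73
a = 2048.5 − 0.73(2450) = 2048.5 − 1788.5 = 260
C = 260 + 0.73(3700) = 2961
S = 3700 − 2961 = 739

S = 739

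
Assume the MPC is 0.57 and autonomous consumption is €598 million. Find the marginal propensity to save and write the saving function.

MPS = 0.43; S = -598 + 0.43Y

MPS = 1 − MPC = 1 − 0.57 = 0.43
S = Y − C = -598 + 0.43Y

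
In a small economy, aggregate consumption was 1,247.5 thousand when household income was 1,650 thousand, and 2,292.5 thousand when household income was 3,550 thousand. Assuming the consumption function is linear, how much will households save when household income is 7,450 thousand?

MPC = (2292.5 − 1247.5)/(3550 − 1650) = 1045/1900 = 0.55
a = 1247.5 − 0.55(1650) = 1247.5 − 907.5 = 340
C = 340 + 0.55(7450) = 4437.5
S = 7450 − 4437.5 = 3012.5

S = 3012.5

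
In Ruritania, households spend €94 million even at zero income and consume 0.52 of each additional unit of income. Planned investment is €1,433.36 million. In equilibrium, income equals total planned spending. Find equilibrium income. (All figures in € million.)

Y = C + I = 94 + 0.52Y + 1433.36
Y − 0.52Y = 1527.36
0.48Y = 1527.36, so Y = 1527.36/0.48 = 3182

Y = 3182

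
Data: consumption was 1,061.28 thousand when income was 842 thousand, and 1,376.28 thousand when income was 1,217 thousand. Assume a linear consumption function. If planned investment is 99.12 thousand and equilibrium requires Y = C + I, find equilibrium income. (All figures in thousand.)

MPC = (1376.28 − 1061.28)/(1217 − 842) = 315/375 = 0.84
a = 1061.28 − 0.84(842) = 354
Equilibrium: Y = 354 + 0.84Y + 99.12
0.16Y = 453.12, so Y = 453.12/0.16 = 2832

Y = 2832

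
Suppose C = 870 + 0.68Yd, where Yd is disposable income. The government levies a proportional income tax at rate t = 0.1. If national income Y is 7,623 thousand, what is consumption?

Yd = (1 − 0.1)(7623) = 0.9(7623) = 6860.7
C = 870 + 0.68(6860.7) = 870 + 4665.276 = 5535.276

C = 5535.276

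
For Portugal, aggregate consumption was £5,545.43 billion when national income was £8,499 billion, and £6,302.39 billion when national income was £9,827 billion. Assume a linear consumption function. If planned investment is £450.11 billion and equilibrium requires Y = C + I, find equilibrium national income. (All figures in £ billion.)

MPC = (6302.39 − 5545.43)/(9827 − 8499) = 756.96/1328 = 0.57
a = 5545.43 − 0.57(8499) = 701
Equilibrium: Y = 701 + 0.57Y + 450.11
0.43Y = 1151.11, so Y = 1151.11/0.43 = 2677

Y = 2677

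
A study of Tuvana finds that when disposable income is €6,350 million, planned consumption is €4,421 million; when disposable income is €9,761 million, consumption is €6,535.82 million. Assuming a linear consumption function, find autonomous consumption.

a = 484

MPC = ΔC/ΔY = (6535.82 − 4421)/(9761 − 6350) = 2114.82/3411 = 0.62
a = C − MPC·Y = 4421 − 0.62(6350) = 4421 − 3937 = 484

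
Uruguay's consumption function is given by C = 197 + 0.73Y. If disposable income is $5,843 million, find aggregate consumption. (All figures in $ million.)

C = 4462.39

C = 197 + 0.73(5843) = 197 + 4265.39 = 4462.39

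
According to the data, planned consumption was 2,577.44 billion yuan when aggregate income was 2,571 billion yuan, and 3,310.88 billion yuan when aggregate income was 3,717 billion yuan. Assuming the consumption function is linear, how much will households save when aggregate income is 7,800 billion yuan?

S = 1876

MPC = (3310.88 − 2577.44)/(3717 − 2571) = 733.44/1146 = 0.64
a = 2577.44 − 0.64(2571) = 2577.44 − 1645.44 = 932
C = 932 + 0.64(7800) = 5924
S = 7800 − 5924 = 1876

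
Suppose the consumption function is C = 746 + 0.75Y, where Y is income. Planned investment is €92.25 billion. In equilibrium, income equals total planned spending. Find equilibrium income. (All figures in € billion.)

Y = C + I = 746 + 0.75Y + 92.25
Y − 0.75Y = 838.25
0.25Y = 838.25, so Y = 838.25/0.25 = 3353

Y = 3353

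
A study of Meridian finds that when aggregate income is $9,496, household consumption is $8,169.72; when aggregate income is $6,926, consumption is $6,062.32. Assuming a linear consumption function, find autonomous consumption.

a = 383

MPC = ΔC/ΔY = (8169.72 − 6062.32)/(9496 − 6926) = 2107.4/2570 = 0.82
a = C − MPC·Y = 6062.32 − 0.82(6926) = 6062.32 − 5679.32 = 383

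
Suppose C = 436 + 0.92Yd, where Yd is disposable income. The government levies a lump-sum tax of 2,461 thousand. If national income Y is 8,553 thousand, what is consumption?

Yd = Y − T = 8553 − 2461 = 6092
C = 436 + 0.92(6092) = 436 + 5604.64 = 6040.64

C = 6040.64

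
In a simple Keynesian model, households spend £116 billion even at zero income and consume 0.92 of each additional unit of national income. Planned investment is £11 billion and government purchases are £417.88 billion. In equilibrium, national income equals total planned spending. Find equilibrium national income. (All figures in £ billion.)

Y = C + I + G = 116 + 0.92Y + 11 + 417.88
Y − 0.92Y = 544.88
0.08Y = 544.88, so Y = 544.88/0.08 = 6811

Y = 6811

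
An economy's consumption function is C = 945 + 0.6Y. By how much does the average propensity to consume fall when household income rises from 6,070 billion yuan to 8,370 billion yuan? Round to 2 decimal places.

At Y = 6070: C = 945 + 0.6(6070) = 4587, APC = 4587/6070 = 0.756
At Y = 8370: C = 5967, APC = 5967/8370 = 0.713
Fall in APC = 0.756 − 0.713 = 0.043 ≈ 0.04

ΔAPC = 0.04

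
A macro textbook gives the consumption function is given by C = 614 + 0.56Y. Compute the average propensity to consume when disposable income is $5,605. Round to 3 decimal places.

C = 614 + 0.56(5605) = 3752.8
APC = C/Y = 3752.8/5605 = 0.670

APC = 0.670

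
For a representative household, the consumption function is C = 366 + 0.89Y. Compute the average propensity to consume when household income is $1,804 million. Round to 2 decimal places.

APC = 1.09

C = 366 + 0.89(1804) = 1971.56
APC = C/Y = 1971.56/1804 = 1.09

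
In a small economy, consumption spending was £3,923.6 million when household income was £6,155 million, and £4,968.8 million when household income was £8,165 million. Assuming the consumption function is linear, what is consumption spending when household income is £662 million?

MPC = (4968.8 − 3923.6)/(8165 − 6155) = 1045.2/2010 = 0.52
a = 3923.6 − 0.52(6155) = 3923.6 − 3200.6 = 723
C = 723 + 0.52(662) = 723 + 344.24 = 1067.24

C = 1067.24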